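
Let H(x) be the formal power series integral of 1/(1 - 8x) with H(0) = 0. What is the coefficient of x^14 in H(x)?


1/(1 - 8x) = sum_{k>=0} 8^k x^k. Integrating termwise with H(0) = 0:
H(x) = sum_{k>=0} 8^k x^(k+1) / (k+1) = sum_{m>=1} 8^(m-1) x^m / m.
For m = 14: 8^13/14 = 549755813888/14 = 274877906944/7.

274877906944/7


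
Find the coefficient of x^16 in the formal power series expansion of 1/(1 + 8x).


Write 1/(1 + c x) = 1/(1 - (-c) x) and apply the geometric-series identity
1/(1 - y) = sum_{k>=0} y^k to get 1/(1 + c x) = sum_{k>=0} (-c)^k x^k.
So the coefficient of x^k is (-c)^k = (-1)^k * c^k.
Here c = 8 and k = 16:
(-8)^16 = 1 * 281474976710656 = 281474976710656

281474976710656


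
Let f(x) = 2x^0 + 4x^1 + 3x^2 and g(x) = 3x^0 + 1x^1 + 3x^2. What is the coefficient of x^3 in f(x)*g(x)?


Cauchy product at x^3:
4*3 + 3*1
= 15

15


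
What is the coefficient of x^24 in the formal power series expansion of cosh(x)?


The Maclaurin series is cosh(t) = sum_{m>=0} t^(2m) / (2m)!, so substituting t = x, only even powers of x are nonzero, with coefficient of x^(2m) equal to 1 / (2m)!.
For x^24 the coefficient is 1/24! = 1/620448401733239439360000 = 1/620448401733239439360000.

1/620448401733239439360000


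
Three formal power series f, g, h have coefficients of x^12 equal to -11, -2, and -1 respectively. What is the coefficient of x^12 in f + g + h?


Series addition is componentwise:
-11 + -2 + -1
= -14

-14


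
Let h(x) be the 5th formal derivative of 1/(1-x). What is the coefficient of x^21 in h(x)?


Differentiating 5 times: d^5/dx^5 [1/(1-x)] = 5!/(1-x)^6.
The expansion 1/(1-x)^6 = sum_{k>=0} C(k+5, 5) x^k, so the coefficient of x^n in 5!/(1-x)^6 is 5! * C(n+5, 5).
For n = 21: 120 * C(26, 5) = 120 * 65780 = 7893600

7893600


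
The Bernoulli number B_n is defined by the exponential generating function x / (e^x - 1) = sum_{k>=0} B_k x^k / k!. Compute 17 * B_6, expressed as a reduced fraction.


Bernoulli numbers can also be computed recursively via B_0 = 1 and sum_{j=0}^{m} C(m+1, j) B_j = 0 for m >= 1. Odd-index Bernoulli numbers vanish for k >= 3.
Computing B_6 = 1/42, so 17 * B_6 = 17 * 1/42 = 17/42.

17/42


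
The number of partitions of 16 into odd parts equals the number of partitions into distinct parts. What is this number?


Computing partitions of 16 into odd parts (1, 3, 5, ...):
Using the generating function prod_{k>=0} 1/(1-x^(2k+1)),
the count is 32

32


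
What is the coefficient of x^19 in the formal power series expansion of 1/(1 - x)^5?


The negative binomial / multiset identity is
1/(1 - x)^r = sum_{k>=0} C(k + r - 1, r - 1) x^k.
Here r = 5 and k = 19, so the coefficient is
C(19 + 4, 4) = C(23, 4)
= 8855

8855


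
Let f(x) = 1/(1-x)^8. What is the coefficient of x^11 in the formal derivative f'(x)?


Differentiate: d/dx [ 1/(1-x)^r ] = r / (1-x)^(r+1).
Here r = 8, so f'(x) = 8 / (1-x)^9.
The expansion of 1/(1-x)^(r+1) has coefficient of x^n equal to C(n+r, r).
So the coefficient of x^11 in f'(x) is
8 * C(19, 8) = 8 * 75582 = 604656

604656


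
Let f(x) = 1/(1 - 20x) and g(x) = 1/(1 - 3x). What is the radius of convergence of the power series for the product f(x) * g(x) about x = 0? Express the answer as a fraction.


The radius of 1/(1 - 20x) is 1/20 (nearest singularity at x = 1/20), and the radius of 1/(1 - 3x) is 1/3.
The product f(x)*g(x) = 1/((1 - 20x)(1 - 3x)) has singularities at both 1/20 and 1/3, so its radius of convergence is the distance to the nearest one:
min(1/20, 1/3) = 1/20.

1/20


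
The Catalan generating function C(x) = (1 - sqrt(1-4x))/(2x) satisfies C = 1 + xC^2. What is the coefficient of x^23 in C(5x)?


Substituting x -> 5x scales the n-th coefficient by 5^n, so [x^23] C(5x) = 5^23 * C_23.
C_23 = C(2*23, 23)/(24) = 8233430727600/24 = 343059613650.
So 5^23 * 343059613650 = 11920928955078125 * 343059613650 = 4089589281678199768066406250.

4089589281678199768066406250


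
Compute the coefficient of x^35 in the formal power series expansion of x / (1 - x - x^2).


Let f(x) = sum_{k>=0} a_k x^k. Multiplying f(x) * (1 - x - x^2) = x and matching coefficients gives a_0 = 0, a_1 = 1, and a_k = a_{k-1} + a_{k-2} for k >= 2. These are the Fibonacci numbers F_k.
Iterating from F_0 = 0, F_1 = 1:
F_0=0, F_1=1, F_2=1, F_3=2, F_4=3, F_5=5, F_6=8, F_7=13, F_8=21, F_9=34, ...
F_35 = 9227465.

9227465


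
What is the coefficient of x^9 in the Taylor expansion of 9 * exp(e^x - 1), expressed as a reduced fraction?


exp(e^x - 1) = sum_{k>=0} Bell_k x^k / k!, where Bell_k is the k-th Bell number.
So the coefficient of x^9 is 9 * Bell_9 / 9!.
Computing: Bell_9 = 21147 and 9! = 362880, giving
9 * 21147/362880 = 1007/1920.

1007/1920


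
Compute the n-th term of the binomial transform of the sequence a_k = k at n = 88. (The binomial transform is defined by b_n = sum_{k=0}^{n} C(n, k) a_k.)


With a_k = k, b_n = sum_{k=0}^{n} C(n, k) k. Using k * C(n, k) = n * C(n-1, k-1) gives b_n = n * sum_{k>=1} C(n-1, k-1) = n * 2^(n-1).
For n = 88: 88 * 2^87 = 88 * 154742504910672534362390528 = 13617340432139183023890366464.

13617340432139183023890366464


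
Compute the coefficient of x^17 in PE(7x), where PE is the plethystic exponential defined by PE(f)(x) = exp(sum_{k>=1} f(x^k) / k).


With f(x) = 7x, the exponent is sum_{k>=1} 7 x^k / k = 7 * (-ln(1 - x)). Exponentiating:
PE(7x) = exp(-7 ln(1 - x)) = 1/(1 - x)^7.
By the negative binomial expansion, [x^n] 1/(1 - x)^7 = C(n + 6, 6).
For n = 17: C(23, 6) = 100947.

100947


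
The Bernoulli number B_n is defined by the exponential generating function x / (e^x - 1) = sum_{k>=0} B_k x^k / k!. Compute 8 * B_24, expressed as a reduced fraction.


Bernoulli numbers can also be computed recursively via B_0 = 1 and sum_{j=0}^{m} C(m+1, j) B_j = 0 for m >= 1. Odd-index Bernoulli numbers vanish for k >= 3.
Computing B_24 = -236364091/2730, so 8 * B_24 = 8 * -236364091/2730 = -945456364/1365.

-945456364/1365


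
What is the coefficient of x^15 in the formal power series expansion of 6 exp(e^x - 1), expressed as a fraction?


exp(e^x - 1) is the exponential generating function for the Bell numbers Bell_k: exp(e^x - 1) = sum_{k>=0} Bell_k x^k / k!.
So the coefficient of x^15 in 6 exp(e^x - 1) is 6 Bell_15 / 15!.
Computing: Bell_15 = 1382958545 and 15! = 1307674368000, giving
6 * 1382958545/1307674368000 = 276591709/43589145600.

276591709/43589145600


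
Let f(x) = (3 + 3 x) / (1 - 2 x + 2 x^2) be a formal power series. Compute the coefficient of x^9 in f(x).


Write f(x) = sum_{k>=0} a_k x^k. Multiplying both sides by 1 - 2 x + 2 x^2 gives
(1 - 2 x + 2 x^2) sum_{k>=0} a_k x^k = 3 + 3 x.
Matching coefficients:
 x^0: a_0 = 3
 x^1: a_1 - 2 a_0 = 3  =>  a_1 = 2*3 + 3 = 9
 x^k (k >= 2): a_k = 2 a_{k-1} - 2 a_{k-2}.
Iterating: a_2 = 12, a_3 = 6, a_4 = -12, a_5 = -36, a_6 = -48, a_7 = -24, a_8 = 48, a_9 = 144.
So the coefficient of x^9 is 144.

144


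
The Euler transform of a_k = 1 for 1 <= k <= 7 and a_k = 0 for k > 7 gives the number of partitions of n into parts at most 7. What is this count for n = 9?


Partitions of 9 into parts at most 7:
Using generating function (1-x)^(-1)(1-x^2)^(-1)...(1-x^7)^(-1),
the coefficient of x^9 = 28

28


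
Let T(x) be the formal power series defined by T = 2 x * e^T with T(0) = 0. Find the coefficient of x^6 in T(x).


Apply the Lagrange inversion formula: if T = 2 x * phi(T) with phi(t) = e^t, then
[x^n] T = 2^n * (1/n) [t^(n-1)] phi(t)^n = 2^n * (1/n) [t^(n-1)] e^(n t) = 2^n * (1/n) * n^(n-1) / (n-1)! = 2^n * n^(n-1) / n!.
When c = 1 this is the Cayley count of rooted labeled trees on n vertices, divided by n!.
For n = 6: 2^6 * 6^5 / 6! = 64 * 7776/720 = 3456/5.

3456/5


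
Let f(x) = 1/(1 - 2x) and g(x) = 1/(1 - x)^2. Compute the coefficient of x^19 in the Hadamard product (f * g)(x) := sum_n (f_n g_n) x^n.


f has coefficients f_k = 2^k. For g = 1/(1 - x)^2 the coefficient is g_k = C(k + 1, 1) = k + 1. The Hadamard coefficient is (f * g)_k = 2^k * (k + 1).
For k = 19: 2^19 * 20 = 524288 * 20 = 10485760.

10485760


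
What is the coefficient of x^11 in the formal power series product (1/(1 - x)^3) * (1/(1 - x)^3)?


Combine the factors: (1/(1 - x)^3) * (1/(1 - x)^3) = 1/(1 - x)^6.
Then use 1/(1 - x)^r = sum_{k>=0} C(k + r - 1, r - 1) x^k with r = 6 and k = 11:
C(16, 5) = 4368.

4368


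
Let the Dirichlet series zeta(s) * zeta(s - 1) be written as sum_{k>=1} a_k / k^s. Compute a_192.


Convolution gives a_k = sum_{d | k} d * 1 = sum_{d | k} d = sigma(k), the sum of positive divisors of k.
For k = 192, the divisors are 1, 2, 3, 4, 6, 8, 12, 16, 24, 32, 48, 64, 96, 192, so
sigma(192) = 1 + 2 + 3 + 4 + 6 + 8 + 12 + 16 + 24 + 32 + 48 + 64 + 96 + 192 = 508.

508


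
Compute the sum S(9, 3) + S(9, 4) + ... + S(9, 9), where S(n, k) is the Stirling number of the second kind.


By definition, S(n, k) counts partitions of an n-set into exactly k nonempty blocks.
Computing row n = 9 for k = 3..9:
S(9, k): 3025, 7770, 6951, 2646, 462, 36, 1
Sum = 20891.

20891


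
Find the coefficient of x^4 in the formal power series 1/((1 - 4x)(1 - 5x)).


By partial fractions or Cauchy convolution:
The coefficient equals sum_{k=0}^{4} 4^k * 5^(4-k).
= 2101

2101


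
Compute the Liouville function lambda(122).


The Liouville function is lambda(k) = (-1)^Omega(k), where Omega(k) counts the prime factors of k with multiplicity.
Factoring: 122 = 2 * 61, so Omega(122) = 2.
lambda(122) = (-1)^2 = 1.

1


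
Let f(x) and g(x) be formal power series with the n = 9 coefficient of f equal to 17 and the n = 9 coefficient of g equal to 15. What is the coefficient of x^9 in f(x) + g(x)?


Addition of formal power series is termwise.
The coefficient of x^9 in f + g = 17 + 15
= 32

32


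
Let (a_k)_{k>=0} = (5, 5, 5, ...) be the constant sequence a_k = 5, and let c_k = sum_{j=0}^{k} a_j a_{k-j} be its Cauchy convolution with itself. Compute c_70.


Since a_j = 5 for all j >= 0, the convolution sum becomes
c_k = sum_{j=0}^{k} 5 * 5 = 25 * (k + 1).
Equivalently, the generating function of (a_k) is 5/(1 - x) and its square is 25/(1 - x)^2 = sum_{k>=0} 25(k + 1) x^k.
For k = 70: 25 * 71 = 1775.

1775


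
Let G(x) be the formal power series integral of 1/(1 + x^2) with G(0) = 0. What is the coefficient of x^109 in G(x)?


1/(1 + x^2) = sum_{j>=0} (-1)^j x^(2j). Integrating termwise with G(0) = 0:
G(x) = sum_{j>=0} (-1)^j x^(2j+1) / (2j+1) = arctan(x).
Only odd powers are nonzero. For x^109 write 109 = 2*54 + 1, giving
(-1)^54 / 109 = 1/109 = 1/109.

1/109


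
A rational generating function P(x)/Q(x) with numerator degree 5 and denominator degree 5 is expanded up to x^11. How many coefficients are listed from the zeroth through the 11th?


Expanding up to x^11 gives the coefficients for x^0, x^1, ..., x^11.
That is 11 + 1 = 12 coefficients in total.

12


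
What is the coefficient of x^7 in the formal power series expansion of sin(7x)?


The Maclaurin series is sin(t) = sum_{k>=0} (-1)^k t^(2k+1) / (2k+1)!, so substituting t = 7x, only odd powers of x are nonzero, with coefficient of x^(2k+1) equal to (-1)^k 7^(2k+1) / (2k+1)!.
Write 7 = 2*3 + 1, giving the coefficient (-1)^3 * 7^7 / 7! = -823543/5040 = -117649/720.

-117649/720


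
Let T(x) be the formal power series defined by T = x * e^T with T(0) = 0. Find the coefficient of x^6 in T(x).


Apply the Lagrange inversion formula: if T = x * phi(T) with phi(t) = e^t, then
[x^n] T = (1/n) [t^(n-1)] phi(t)^n = (1/n) [t^(n-1)] e^(n t) = (1/n) * n^(n-1) / (n-1)! = n^(n-1) / n!.
When c = 1 this is the Cayley count of rooted labeled trees on n vertices, divided by n!.
For n = 6: 6^5 / 6! = 7776/720 = 54/5.

54/5


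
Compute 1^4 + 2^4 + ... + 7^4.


This power sum has a closed form given by Faulhaber's formula
sum_{k=1}^{m} k^p = (1 / (p + 1)) * sum_{j=0}^{p} C(p + 1, j) B_j m^(p + 1 - j),
but for small m direct computation is fastest:
1 + 16 + 81 + 256 + 625 + 1296 + 2401 = 4676.

4676


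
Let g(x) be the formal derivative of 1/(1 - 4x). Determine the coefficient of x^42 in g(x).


Differentiate termwise: d/dx sum_{k>=0} 4^k x^k = sum_{k>=1} k 4^k x^(k-1) = sum_{j>=0} (j+1) 4^(j+1) x^j.
Equivalently, d/dx [1/(1 - 4x)] = 4/(1 - 4x)^2.
For j = 42: 43 * 4^43 = 43 * 77371252455336267181195264 = 3326963855579459488791396352.

3326963855579459488791396352


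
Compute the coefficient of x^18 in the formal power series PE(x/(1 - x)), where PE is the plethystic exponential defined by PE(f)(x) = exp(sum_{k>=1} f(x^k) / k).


For f(x) = x/(1 - x) we have
sum_{k>=1} f(x^k) / k = sum_{k>=1} (1/k) * x^k / (1 - x^k) = sum_{k, m >= 1} x^(k m) / k,
which after exponentiating simplifies to
PE(x/(1 - x)) = prod_{k>=1} 1 / (1 - x^k).
This is the generating function for the partition function p(n), so the coefficient of x^18 is p(18).
Computing p(18) by dynamic programming over parts 1, 2, ..., 18: p(18) = 385.

385


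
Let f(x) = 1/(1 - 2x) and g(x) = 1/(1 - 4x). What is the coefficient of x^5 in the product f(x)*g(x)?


The coefficient of x^n in f*g is the Cauchy product: sum_{k=0}^{n} a^k * b^(n-k).
With a=2, b=4, n=5:
sum_{k=0}^{5} 2^k * 4^(5-k)
= 2016

2016


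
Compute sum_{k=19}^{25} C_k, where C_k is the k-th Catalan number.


C_19 through C_25: 1767263190, 6564120420, 24466267020, 91482563640, 343059613650, 1289904147324, 4861946401452
Sum = 1767263190 + 6564120420 + 24466267020 + 91482563640 + 343059613650 + 1289904147324 + 4861946401452
= 6619190376696

6619190376696


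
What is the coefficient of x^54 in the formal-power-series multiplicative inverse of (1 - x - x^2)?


Let the inverse be f(x) = sum_{k>=0} a_k x^k. From f(x) * (1 - x - x^2) = 1 and matching coefficients:
 x^0: a_0 = 1.
 x^1: a_1 - a_0 = 0, so a_1 = 1.
 x^k (k >= 2): a_k - a_{k-1} - a_{k-2} = 0, i.e. a_k = a_{k-1} + a_{k-2}.
This is the Fibonacci-type recurrence shifted so that a_0 = a_1 = 1.
Iterating: a_0=1, a_1=1, a_2=2, a_3=3, a_4=5, a_5=8, a_6=13, a_7=21, a_8=34, a_9=55, ...
a_54 = 139583862445.

139583862445


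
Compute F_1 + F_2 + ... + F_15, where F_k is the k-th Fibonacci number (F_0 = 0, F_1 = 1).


Use the identity sum_{k=0}^{N} F_k = F_{N+2} - 1 (which follows from F_{k+2} - F_{k+1} = F_k). Then
sum_{k=1}^{15} F_k = (F_{17} - 1) - (F_{2} - 1) = F_{17} - F_{2}.
Computing: F_{17} = 1597, F_{2} = 1, so
Sum = 1597 - 1 = 1596.

1596


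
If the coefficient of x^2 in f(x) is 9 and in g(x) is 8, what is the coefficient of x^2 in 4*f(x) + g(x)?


Scalar multiplication scales coefficients: 4 * 9 = 36.
Then add the g coefficient: 36 + 8
= 44

44


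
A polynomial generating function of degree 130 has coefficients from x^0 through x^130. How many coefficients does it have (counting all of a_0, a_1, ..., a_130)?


A polynomial of degree 130 takes the form a_0 + a_1 x + ... + a_130 x^130.
The number of coefficients is 130 + 1 = 131.

131


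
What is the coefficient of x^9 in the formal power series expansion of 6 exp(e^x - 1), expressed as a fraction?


exp(e^x - 1) is the exponential generating function for the Bell numbers Bell_k: exp(e^x - 1) = sum_{k>=0} Bell_k x^k / k!.
So the coefficient of x^9 in 6 exp(e^x - 1) is 6 Bell_9 / 9!.
Computing: Bell_9 = 21147 and 9! = 362880, giving
6 * 21147/362880 = 1007/2880.

1007/2880


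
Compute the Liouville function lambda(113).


The Liouville function is lambda(k) = (-1)^Omega(k), where Omega(k) counts the prime factors of k with multiplicity.
Factoring: 113 = 113, so Omega(113) = 1.
lambda(113) = (-1)^1 = -1.

-1


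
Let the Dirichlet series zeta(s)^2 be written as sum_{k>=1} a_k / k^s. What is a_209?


The Dirichlet convolution of the constant function 1 with itself gives (1 * 1)(k) = sum_{d | k} 1 = d(k), the number of positive divisors of k.
Since zeta(s) = sum_{k>=1} 1/k^s, we have zeta(s)^2 = sum_{k>=1} d(k)/k^s, so a_k = d(k).
For k = 209: the divisors are 1, 11, 19, 209.
Count = 4.

4


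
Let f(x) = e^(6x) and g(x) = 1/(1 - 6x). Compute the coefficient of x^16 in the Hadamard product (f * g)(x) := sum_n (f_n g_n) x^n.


Expanding: f_k = 6^k/k! (from e^(6x)) and g_k = 6^k (from 1/(1 - 6x)). So the Hadamard coefficient (f * g)_k = 6^k 6^k / k! = (36)^k / k!.
For k = 16: 36^16/16! = 7958661109946400884391936/20922789888000 = 333167437850738688/875875.

333167437850738688/875875


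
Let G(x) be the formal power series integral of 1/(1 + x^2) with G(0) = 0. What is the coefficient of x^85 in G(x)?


1/(1 + x^2) = sum_{j>=0} (-1)^j x^(2j). Integrating termwise with G(0) = 0:
G(x) = sum_{j>=0} (-1)^j x^(2j+1) / (2j+1) = arctan(x).
Only odd powers are nonzero. For x^85 write 85 = 2*42 + 1, giving
(-1)^42 / 85 = 1/85 = 1/85.

1/85


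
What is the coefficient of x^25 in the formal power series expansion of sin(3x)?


The Maclaurin series is sin(t) = sum_{k>=0} (-1)^k t^(2k+1) / (2k+1)!, so substituting t = 3x, only odd powers of x are nonzero, with coefficient of x^(2k+1) equal to (-1)^k 3^(2k+1) / (2k+1)!.
Write 25 = 2*12 + 1, giving the coefficient (-1)^12 * 3^25 / 25! = 847288609443/15511210043330985984000000 = 14348907/262683704098816000000.

14348907/262683704098816000000


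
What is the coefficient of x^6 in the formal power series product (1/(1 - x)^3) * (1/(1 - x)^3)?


Combine the factors: (1/(1 - x)^3) * (1/(1 - x)^3) = 1/(1 - x)^6.
Then use 1/(1 - x)^r = sum_{k>=0} C(k + r - 1, r - 1) x^k with r = 6 and k = 6:
C(11, 5) = 462.

462


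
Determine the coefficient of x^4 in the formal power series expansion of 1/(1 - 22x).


The geometric series identity gives 1/(1 - c x) = sum_{k>=0} c^k x^k, so the coefficient of x^k is c^k.
Here c = 22 and k = 4.
Computing: 22^4 = 234256

234256


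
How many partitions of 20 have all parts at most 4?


Using the generating function (1-x)^(-1)(1-x^2)^(-1)...(1-x^4)^(-1),
the coefficient of x^20 counts these restricted partitions.
Result = 108

108


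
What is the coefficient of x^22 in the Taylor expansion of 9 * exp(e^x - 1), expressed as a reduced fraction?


exp(e^x - 1) = sum_{k>=0} Bell_k x^k / k!, where Bell_k is the k-th Bell number.
So the coefficient of x^22 is 9 * Bell_22 / 22!.
Computing: Bell_22 = 4506715738447323 and 22! = 1124000727777607680000, giving
9 * 4506715738447323/1124000727777607680000 = 88366975263673/2448803328491520000.

88366975263673/2448803328491520000


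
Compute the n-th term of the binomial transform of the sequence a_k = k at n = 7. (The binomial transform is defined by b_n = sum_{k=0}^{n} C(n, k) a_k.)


With a_k = k, b_n = sum_{k=0}^{n} C(n, k) k. Using k * C(n, k) = n * C(n-1, k-1) gives b_n = n * sum_{k>=1} C(n-1, k-1) = n * 2^(n-1).
For n = 7: 7 * 2^6 = 7 * 64 = 448.

448


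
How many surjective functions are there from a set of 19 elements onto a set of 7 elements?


By inclusion-exclusion on which target elements are missed, the number of surjections from an n-set onto a k-set is
surj(n, k) = sum_{j=0}^{k} (-1)^j C(k, j) (k - j)^n.
Equivalently surj(n, k) = k! * S(n, k), where S(n, k) is the Stirling number of the second kind.
For n = 19, k = 7:
S(19, 7) = 1492924634839, so
surj = 7! * 1492924634839 = 5040 * 1492924634839 = 7524340159588560.

7524340159588560


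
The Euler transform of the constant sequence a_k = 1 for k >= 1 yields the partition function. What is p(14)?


The Euler transform converts the sequence a_k = 1 into the number of integer partitions.
Using the recurrence or dynamic programming:
p(14) = 135

135


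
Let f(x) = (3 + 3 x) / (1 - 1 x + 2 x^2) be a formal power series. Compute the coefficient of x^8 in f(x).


Write f(x) = sum_{k>=0} a_k x^k. Multiplying both sides by 1 - 1 x + 2 x^2 gives
(1 - 1 x + 2 x^2) sum_{k>=0} a_k x^k = 3 + 3 x.
Matching coefficients:
 x^0: a_0 = 3
 x^1: a_1 - 1 a_0 = 3  =>  a_1 = 1*3 + 3 = 6
 x^k (k >= 2): a_k = 1 a_{k-1} - 2 a_{k-2}.
Iterating: a_2 = 0, a_3 = -12, a_4 = -12, a_5 = 12, a_6 = 36, a_7 = 12, a_8 = -60.
So the coefficient of x^8 is -60.

-60


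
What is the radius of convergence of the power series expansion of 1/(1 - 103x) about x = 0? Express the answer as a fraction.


Expanding 1/(1 - 103x) = sum_{k>=0} 103^k x^k, the series converges when |103x| < 1, i.e., |x| < 1/103.
So the radius of convergence is 1/103 = 1/103.

1/103


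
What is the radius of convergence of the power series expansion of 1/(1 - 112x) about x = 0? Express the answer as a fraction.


Expanding 1/(1 - 112x) = sum_{k>=0} 112^k x^k, the series converges when |112x| < 1, i.e., |x| < 1/112.
So the radius of convergence is 1/112 = 1/112.

1/112


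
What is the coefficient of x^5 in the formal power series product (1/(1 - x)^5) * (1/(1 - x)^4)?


Combine the factors: (1/(1 - x)^5) * (1/(1 - x)^4) = 1/(1 - x)^9.
Then use 1/(1 - x)^r = sum_{k>=0} C(k + r - 1, r - 1) x^k with r = 9 and k = 5:
C(13, 8) = 1287.

1287


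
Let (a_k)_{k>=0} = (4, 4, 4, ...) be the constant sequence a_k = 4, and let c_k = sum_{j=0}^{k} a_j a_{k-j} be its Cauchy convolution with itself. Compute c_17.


Since a_j = 4 for all j >= 0, the convolution sum becomes
c_k = sum_{j=0}^{k} 4 * 4 = 16 * (k + 1).
Equivalently, the generating function of (a_k) is 4/(1 - x) and its square is 16/(1 - x)^2 = sum_{k>=0} 16(k + 1) x^k.
For k = 17: 16 * 18 = 288.

288


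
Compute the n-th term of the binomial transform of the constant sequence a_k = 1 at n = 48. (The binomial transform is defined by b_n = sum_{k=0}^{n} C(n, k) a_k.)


With a_k = 1 for all k, b_n = sum_{k=0}^{n} C(n, k) = 2^n by the binomial theorem.
For n = 48: 2^48 = 281474976710656.

281474976710656


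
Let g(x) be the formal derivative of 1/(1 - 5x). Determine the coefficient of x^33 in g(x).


Differentiate termwise: d/dx sum_{k>=0} 5^k x^k = sum_{k>=1} k 5^k x^(k-1) = sum_{j>=0} (j+1) 5^(j+1) x^j.
Equivalently, d/dx [1/(1 - 5x)] = 5/(1 - 5x)^2.
For j = 33: 34 * 5^34 = 34 * 582076609134674072265625 = 19790604710578918457031250.

19790604710578918457031250


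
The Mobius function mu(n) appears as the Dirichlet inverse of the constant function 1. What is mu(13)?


13 = 13 (all distinct primes).
mu(13) = (-1)^1 = -1

-1


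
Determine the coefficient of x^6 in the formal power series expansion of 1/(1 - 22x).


The geometric series identity gives 1/(1 - c x) = sum_{k>=0} c^k x^k, so the coefficient of x^k is c^k.
Here c = 22 and k = 6.
Computing: 22^6 = 113379904

113379904


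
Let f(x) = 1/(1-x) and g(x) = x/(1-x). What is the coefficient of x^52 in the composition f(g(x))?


First simplify the composition: f(g(x)) = 1/(1 - x/(1-x)) = (1-x)/((1-x) - x) = (1-x)/(1-2x).
Now extract the coefficient. Write (1-x)/(1-2x) = 1/(1-2x) - x/(1-2x).
The coefficient of x^n in 1/(1-2x) is 2^n, and in x/(1-2x) is 2^(n-1) (for n >= 1).
So the coefficient of x^52 is 2^52 - 2^51 = 4503599627370496 - 2251799813685248 = 2251799813685248.

2251799813685248


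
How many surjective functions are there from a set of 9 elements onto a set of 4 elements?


By inclusion-exclusion on which target elements are missed, the number of surjections from an n-set onto a k-set is
surj(n, k) = sum_{j=0}^{k} (-1)^j C(k, j) (k - j)^n.
Equivalently surj(n, k) = k! * S(n, k), where S(n, k) is the Stirling number of the second kind.
For n = 9, k = 4:
S(9, 4) = 7770, so
surj = 4! * 7770 = 24 * 7770 = 186480.

186480


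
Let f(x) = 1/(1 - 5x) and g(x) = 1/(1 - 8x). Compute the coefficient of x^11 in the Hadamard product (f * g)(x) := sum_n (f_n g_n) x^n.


f has coefficients f_k = 5^k and g has coefficients g_k = 8^k, so the Hadamard product has coefficient (f*g)_k = 5^k * 8^k = 40^k.
For k = 11: 40^11 = 419430400000000000.

419430400000000000


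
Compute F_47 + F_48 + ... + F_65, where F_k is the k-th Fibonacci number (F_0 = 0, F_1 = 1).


Use the identity sum_{k=0}^{N} F_k = F_{N+2} - 1 (which follows from F_{k+2} - F_{k+1} = F_k). Then
sum_{k=47}^{65} F_k = (F_{67} - 1) - (F_{48} - 1) = F_{67} - F_{48}.
Computing: F_{67} = 44945570212853, F_{48} = 4807526976, so
Sum = 44945570212853 - 4807526976 = 44940762685877.

44940762685877


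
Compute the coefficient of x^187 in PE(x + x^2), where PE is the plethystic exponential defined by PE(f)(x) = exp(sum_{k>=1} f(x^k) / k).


With f(x) = x + x^2, the exponent is sum_{k>=1} (x^k + x^(2k)) / k = -ln(1 - x) - ln(1 - x^2). Exponentiating:
PE(x + x^2) = 1 / ((1 - x)(1 - x^2)).
This is the generating function for partitions of n into parts of size 1 or 2. The number of 2's can be any j in 0..93, and the rest are 1's, so
[x^187] = floor(187/2) + 1 = 94.

94


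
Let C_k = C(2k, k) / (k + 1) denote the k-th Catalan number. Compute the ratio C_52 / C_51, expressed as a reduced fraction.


Using C_k = (2k)! / (k! (k+1)!), the ratio C_{k+1}/C_k simplifies to
C_{k+1}/C_k = [(2k+2)! / ((k+1)! (k+2)!)] * [k! (k+1)! / (2k)!]
 = (2k+2)(2k+1) / ((k+1)(k+2)) = 2(2k+1) / (k+2).
For k = 51: 2(2*51 + 1) / (51 + 2) = 206/53 = 206/53.

206/53


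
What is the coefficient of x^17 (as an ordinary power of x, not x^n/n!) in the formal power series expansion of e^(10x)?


The exponential series is e^y = sum_{k>=0} y^k / k!. Substituting y = 10x gives
e^(10x) = sum_{k>=0} 10^k x^k / k!.
So the coefficient of x^n is a^n/n! with a = 10, n = 17:
10^17 / 17! = 100000000000000000/355687428096000 = 24414062500/86837751

24414062500/86837751


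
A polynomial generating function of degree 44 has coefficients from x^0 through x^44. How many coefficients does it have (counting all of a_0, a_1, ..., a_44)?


A polynomial of degree 44 takes the form a_0 + a_1 x + ... + a_44 x^44.
The number of coefficients is 44 + 1 = 45.

45


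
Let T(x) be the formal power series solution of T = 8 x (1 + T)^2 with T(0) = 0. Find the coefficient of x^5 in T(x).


Apply the Lagrange inversion formula: if T = 8 x * phi(T) with phi(t) = (1 + t)^2, then [x^n] T = 8^n * (1/n) [t^(n-1)] phi(t)^n = 8^n * (1/n) [t^(n-1)] (1 + t)^(2n) = 8^n * (1/n) C(2n, n-1).
Using the identity C(2n, n-1) = C(2n, n) * n / (n+1), the unscaled factor equals C(2n, n) / (n+1) = C_n, the n-th Catalan number.
For n = 5: C_5 = C(10, 5) / 6 = 252/6 = 42.
With the 8^5 = 32768 factor, the coefficient is 32768 * 42 = 1376256.

1376256


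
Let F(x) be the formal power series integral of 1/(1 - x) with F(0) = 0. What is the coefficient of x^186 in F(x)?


1/(1 - x) = sum_{k>=0} x^k. Integrating termwise and using F(0) = 0 gives
F(x) = sum_{k>=0} x^(k+1) / (k+1) = sum_{m>=1} x^m / m = -ln(1 - x).
So the coefficient of x^186 is 1/186 = 1/186.

1/186


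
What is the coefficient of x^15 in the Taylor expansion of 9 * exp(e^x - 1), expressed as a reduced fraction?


exp(e^x - 1) = sum_{k>=0} Bell_k x^k / k!, where Bell_k is the k-th Bell number.
So the coefficient of x^15 is 9 * Bell_15 / 15!.
Computing: Bell_15 = 1382958545 and 15! = 1307674368000, giving
9 * 1382958545/1307674368000 = 276591709/29059430400.

276591709/29059430400


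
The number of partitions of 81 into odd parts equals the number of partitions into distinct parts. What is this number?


Computing partitions of 81 into odd parts (1, 3, 5, ...):
Using the generating function prod_{k>=0} 1/(1-x^(2k+1)),
the count is 84756

84756


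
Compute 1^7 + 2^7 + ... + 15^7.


This power sum has a closed form given by Faulhaber's formula
sum_{k=1}^{m} k^p = (1 / (p + 1)) * sum_{j=0}^{p} C(p + 1, j) B_j m^(p + 1 - j),
but for small m direct computation is fastest:
1 + 128 + 2187 + 16384 + 78125 + 279936 + 823543 + 2097152 + 4782969 + 10000000 + 19487171 + 35831808 + 62748517 + 105413504 + 170859375 = 412420800.

412420800


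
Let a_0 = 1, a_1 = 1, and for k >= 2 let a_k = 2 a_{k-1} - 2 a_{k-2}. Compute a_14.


Iterating the recurrence forward:
a_0 = 1
a_1 = 1
a_2 = 2*1 - 2*1 = 0
a_3 = 2*0 - 2*1 = -2
a_4 = 2*-2 - 2*0 = -4
a_5 = 2*-4 - 2*-2 = -4
a_6 = 2*-4 - 2*-4 = 0
a_7 = 2*0 - 2*-4 = 8
a_8 = 2*8 - 2*0 = 16
a_9 = 2*16 - 2*8 = 16
a_10 = 2*16 - 2*16 = 0
a_11 = 2*0 - 2*16 = -32
a_12 = 2*-32 - 2*0 = -64
a_13 = 2*-64 - 2*-32 = -64
a_14 = 2*-64 - 2*-64 = 0
So a_14 = 0.

0


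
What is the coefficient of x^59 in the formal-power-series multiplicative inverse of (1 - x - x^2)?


Let the inverse be f(x) = sum_{k>=0} a_k x^k. From f(x) * (1 - x - x^2) = 1 and matching coefficients:
 x^0: a_0 = 1.
 x^1: a_1 - a_0 = 0, so a_1 = 1.
 x^k (k >= 2): a_k - a_{k-1} - a_{k-2} = 0, i.e. a_k = a_{k-1} + a_{k-2}.
This is the Fibonacci-type recurrence shifted so that a_0 = a_1 = 1.
Iterating: a_0=1, a_1=1, a_2=2, a_3=3, a_4=5, a_5=8, a_6=13, a_7=21, a_8=34, a_9=55, ...
a_59 = 1548008755920.

1548008755920


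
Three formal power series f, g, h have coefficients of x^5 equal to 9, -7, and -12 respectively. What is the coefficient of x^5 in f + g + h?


Series addition is componentwise:
9 + -7 + -12
= -10

-10


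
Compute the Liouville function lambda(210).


The Liouville function is lambda(k) = (-1)^Omega(k), where Omega(k) counts the prime factors of k with multiplicity.
Factoring: 210 = 2 * 3 * 5 * 7, so Omega(210) = 4.
lambda(210) = (-1)^4 = 1.

1


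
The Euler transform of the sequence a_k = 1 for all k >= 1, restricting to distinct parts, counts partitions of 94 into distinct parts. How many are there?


Partitions of 94 into distinct parts can be computed via generating function.
Product (1+x)(1+x^2)(1+x^3)...
The coefficient of x^94 = 267968

267968


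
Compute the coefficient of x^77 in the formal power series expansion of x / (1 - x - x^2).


Let f(x) = sum_{k>=0} a_k x^k. Multiplying f(x) * (1 - x - x^2) = x and matching coefficients gives a_0 = 0, a_1 = 1, and a_k = a_{k-1} + a_{k-2} for k >= 2. These are the Fibonacci numbers F_k.
Iterating from F_0 = 0, F_1 = 1:
F_0=0, F_1=1, F_2=1, F_3=2, F_4=3, F_5=5, F_6=8, F_7=13, F_8=21, F_9=34, ...
F_77 = 5527939700884757.

5527939700884757


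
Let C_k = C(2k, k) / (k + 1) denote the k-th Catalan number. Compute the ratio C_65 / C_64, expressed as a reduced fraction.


Using C_k = (2k)! / (k! (k+1)!), the ratio C_{k+1}/C_k simplifies to
C_{k+1}/C_k = [(2k+2)! / ((k+1)! (k+2)!)] * [k! (k+1)! / (2k)!]
 = (2k+2)(2k+1) / ((k+1)(k+2)) = 2(2k+1) / (k+2).
For k = 64: 2(2*64 + 1) / (64 + 2) = 258/66 = 43/11.

43/11


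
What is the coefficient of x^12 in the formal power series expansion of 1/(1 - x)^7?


The expansion 1/(1 - x)^r = sum_{k>=0} C(k + r - 1, r - 1) x^k follows from the multiset / negative-binomial theorem (or from repeated differentiation of the geometric series).
For r = 7 and k = 12:
C(18, 6) = 6402373705728000 / (720 * 479001600) = 18564.

18564


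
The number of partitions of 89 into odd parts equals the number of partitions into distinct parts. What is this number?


Computing partitions of 89 into odd parts (1, 3, 5, ...):
Using the generating function prod_{k>=0} 1/(1-x^(2k+1)),
the count is 173682

173682


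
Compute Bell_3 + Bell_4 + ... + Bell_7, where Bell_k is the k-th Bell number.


Recall Bell_k counts set partitions of a k-set (with Bell_0 = 1 by convention).
Bell_3 through Bell_7: 5, 15, 52, 203, 877
Sum = 5 + 15 + 52 + 203 + 877 = 1152.

1152


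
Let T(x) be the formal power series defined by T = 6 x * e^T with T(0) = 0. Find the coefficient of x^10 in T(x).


Apply the Lagrange inversion formula: if T = 6 x * phi(T) with phi(t) = e^t, then
[x^n] T = 6^n * (1/n) [t^(n-1)] phi(t)^n = 6^n * (1/n) [t^(n-1)] e^(n t) = 6^n * (1/n) * n^(n-1) / (n-1)! = 6^n * n^(n-1) / n!.
When c = 1 this is the Cayley count of rooted labeled trees on n vertices, divided by n!.
For n = 10: 6^10 * 10^9 / 10! = 60466176 * 1000000000/3628800 = 116640000000/7.

116640000000/7


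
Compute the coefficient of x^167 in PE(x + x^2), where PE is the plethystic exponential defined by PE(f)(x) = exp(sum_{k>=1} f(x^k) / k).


With f(x) = x + x^2, the exponent is sum_{k>=1} (x^k + x^(2k)) / k = -ln(1 - x) - ln(1 - x^2). Exponentiating:
PE(x + x^2) = 1 / ((1 - x)(1 - x^2)).
This is the generating function for partitions of n into parts of size 1 or 2. The number of 2's can be any j in 0..83, and the rest are 1's, so
[x^167] = floor(167/2) + 1 = 84.

84


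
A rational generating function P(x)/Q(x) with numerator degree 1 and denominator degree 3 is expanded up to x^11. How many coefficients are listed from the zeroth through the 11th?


Expanding up to x^11 gives the coefficients for x^0, x^1, ..., x^11.
That is 11 + 1 = 12 coefficients in total.

12


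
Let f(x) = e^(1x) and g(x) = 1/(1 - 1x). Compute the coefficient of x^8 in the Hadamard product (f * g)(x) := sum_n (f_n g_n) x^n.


Expanding: f_k = 1^k/k! (from e^(1x)) and g_k = 1^k (from 1/(1 - 1x)). So the Hadamard coefficient (f * g)_k = 1^k 1^k / k! = (1)^k / k!.
For k = 8: 1^8/8! = 1/40320 = 1/40320.

1/40320


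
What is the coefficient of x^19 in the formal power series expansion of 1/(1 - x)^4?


The negative binomial / multiset identity is
1/(1 - x)^r = sum_{k>=0} C(k + r - 1, r - 1) x^k.
Here r = 4 and k = 19, so the coefficient is
C(19 + 3, 3) = C(22, 3)
= 1540

1540


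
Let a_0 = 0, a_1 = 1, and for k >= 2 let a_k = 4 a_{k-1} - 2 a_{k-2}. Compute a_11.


Iterating the recurrence forward:
a_0 = 0
a_1 = 1
a_2 = 4*1 - 2*0 = 4
a_3 = 4*4 - 2*1 = 14
a_4 = 4*14 - 2*4 = 48
a_5 = 4*48 - 2*14 = 164
a_6 = 4*164 - 2*48 = 560
a_7 = 4*560 - 2*164 = 1912
a_8 = 4*1912 - 2*560 = 6528
a_9 = 4*6528 - 2*1912 = 22288
a_10 = 4*22288 - 2*6528 = 76096
a_11 = 4*76096 - 2*22288 = 259808
So a_11 = 259808.

259808


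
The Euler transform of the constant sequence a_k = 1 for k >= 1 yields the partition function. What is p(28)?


The Euler transform converts the sequence a_k = 1 into the number of integer partitions.
Using the recurrence or dynamic programming:
p(28) = 3718

3718


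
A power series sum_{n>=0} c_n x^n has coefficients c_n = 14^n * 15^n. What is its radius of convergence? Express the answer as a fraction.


By the root test (Cauchy-Hadamard), the radius is R = 1 / limsup_n |c_n|^(1/n).
Here |c_n|^(1/n) = (14^n * 15^n)^(1/n) = 14 * 15 = 210 for all n.
So R = 1/210 = 1/210.

1/210


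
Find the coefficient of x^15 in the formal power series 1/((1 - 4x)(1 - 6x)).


By partial fractions or Cauchy convolution:
The coefficient equals sum_{k=0}^{15} 4^k * 6^(15-k).
= 1408407470080

1408407470080


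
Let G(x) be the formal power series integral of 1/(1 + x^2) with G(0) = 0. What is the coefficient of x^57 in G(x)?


1/(1 + x^2) = sum_{j>=0} (-1)^j x^(2j). Integrating termwise with G(0) = 0:
G(x) = sum_{j>=0} (-1)^j x^(2j+1) / (2j+1) = arctan(x).
Only odd powers are nonzero. For x^57 write 57 = 2*28 + 1, giving
(-1)^28 / 57 = 1/57 = 1/57.

1/57


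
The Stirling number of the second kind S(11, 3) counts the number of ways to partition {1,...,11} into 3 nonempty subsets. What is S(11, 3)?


Using the explicit formula S(n,k) = (1/k!) sum_{j=0}^{k} (-1)^(k-j) C(k,j) j^n:
S(11, 3) = 28501
Equivalently, S(n,k) is n! times the coefficient of x^n in the EGF (e^x - 1)^k / k!.

28501


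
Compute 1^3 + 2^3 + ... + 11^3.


This power sum has a closed form given by Faulhaber's formula
sum_{k=1}^{m} k^p = (1 / (p + 1)) * sum_{j=0}^{p} C(p + 1, j) B_j m^(p + 1 - j),
but for small m direct computation is fastest:
1 + 8 + 27 + 64 + 125 + 216 + 343 + 512 + 729 + 1000 + 1331 = 4356.

4356


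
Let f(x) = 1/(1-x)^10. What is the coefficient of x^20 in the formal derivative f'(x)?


Differentiate: d/dx [ 1/(1-x)^r ] = r / (1-x)^(r+1).
Here r = 10, so f'(x) = 10 / (1-x)^11.
The expansion of 1/(1-x)^(r+1) has coefficient of x^n equal to C(n+r, r).
So the coefficient of x^20 in f'(x) is
10 * C(30, 10) = 10 * 30045015 = 300450150

300450150


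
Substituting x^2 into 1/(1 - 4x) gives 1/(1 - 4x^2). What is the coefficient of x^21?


Since 1/(1 - 4x^2) only has even powers of x,
the coefficient of x^21 (odd) is 0.

0


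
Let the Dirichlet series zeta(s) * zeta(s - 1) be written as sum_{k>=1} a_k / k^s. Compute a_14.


Convolution gives a_k = sum_{d | k} d * 1 = sum_{d | k} d = sigma(k), the sum of positive divisors of k.
For k = 14, the divisors are 1, 2, 7, 14, so
sigma(14) = 1 + 2 + 7 + 14 = 24.

24


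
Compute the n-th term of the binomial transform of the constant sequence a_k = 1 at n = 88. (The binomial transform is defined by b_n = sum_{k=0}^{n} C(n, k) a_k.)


With a_k = 1 for all k, b_n = sum_{k=0}^{n} C(n, k) = 2^n by the binomial theorem.
For n = 88: 2^88 = 309485009821345068724781056.

309485009821345068724781056


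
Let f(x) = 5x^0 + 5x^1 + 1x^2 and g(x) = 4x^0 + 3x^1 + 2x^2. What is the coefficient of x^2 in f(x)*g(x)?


Cauchy product at x^2:
5*2 + 5*3 + 1*4
= 29

29


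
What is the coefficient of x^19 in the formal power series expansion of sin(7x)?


The Maclaurin series is sin(t) = sum_{k>=0} (-1)^k t^(2k+1) / (2k+1)!, so substituting t = 7x, only odd powers of x are nonzero, with coefficient of x^(2k+1) equal to (-1)^k 7^(2k+1) / (2k+1)!.
Write 19 = 2*9 + 1, giving the coefficient (-1)^9 * 7^19 / 19! = -11398895185373143/121645100408832000 = -232630513987207/2482553069568000.

-232630513987207/2482553069568000


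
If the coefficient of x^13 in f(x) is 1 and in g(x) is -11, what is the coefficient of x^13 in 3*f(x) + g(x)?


Scalar multiplication scales coefficients: 3 * 1 = 3.
Then add the g coefficient: 3 + -11
= -8

-8


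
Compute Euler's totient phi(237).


phi(n) counts integers in [1, n] coprime to n. Using the multiplicative formula phi(n) = n * prod_{p | n} (1 - 1/p):
237 = 3 * 79, so
phi(237) = 237 * (1 - 1/3) * (1 - 1/79) = 156.

156


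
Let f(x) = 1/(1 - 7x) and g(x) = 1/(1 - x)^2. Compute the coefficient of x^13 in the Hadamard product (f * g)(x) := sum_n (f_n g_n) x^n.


f has coefficients f_k = 7^k. For g = 1/(1 - x)^2 the coefficient is g_k = C(k + 1, 1) = k + 1. The Hadamard coefficient is (f * g)_k = 7^k * (k + 1).
For k = 13: 7^13 * 14 = 96889010407 * 14 = 1356446145698.

1356446145698


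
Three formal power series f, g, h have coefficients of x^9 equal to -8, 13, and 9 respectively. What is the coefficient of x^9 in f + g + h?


Series addition is componentwise:
-8 + 13 + 9
= 14

14


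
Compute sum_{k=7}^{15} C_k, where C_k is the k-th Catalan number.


C_7 through C_15: 429, 1430, 4862, 16796, 58786, 208012, 742900, 2674440, 9694845
Sum = 429 + 1430 + 4862 + 16796 + 58786 + 208012 + 742900 + 2674440 + 9694845
= 13402500

13402500


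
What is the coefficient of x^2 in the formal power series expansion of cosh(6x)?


The Maclaurin series is cosh(t) = sum_{m>=0} t^(2m) / (2m)!, so substituting t = 6x, only even powers of x are nonzero, with coefficient of x^(2m) equal to 6^(2m) / (2m)!.
For x^2 the coefficient is 6^2/2! = 36/2 = 18.

18


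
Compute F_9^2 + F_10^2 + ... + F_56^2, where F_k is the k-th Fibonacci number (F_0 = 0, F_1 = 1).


There is a standard identity sum_{k=0}^{N} F_k^2 = F_N * F_{N+1} (proved inductively from the telescoping relation F_k^2 = F_k F_{k+1} - F_{k-1} F_k). Then
sum_{k=9}^{56} F_k^2 = F_56 F_57 - F_8 F_9.
Computing: F_56 = 225851433717, F_57 = 365435296162, F_8 = 21, F_9 = 34.
Sum = 225851433717 * 365435296162 - 21 * 34 = 82534085568984207493440.

82534085568984207493440


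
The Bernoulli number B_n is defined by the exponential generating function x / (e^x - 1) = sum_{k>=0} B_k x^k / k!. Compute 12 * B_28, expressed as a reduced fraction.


Bernoulli numbers can also be computed recursively via B_0 = 1 and sum_{j=0}^{m} C(m+1, j) B_j = 0 for m >= 1. Odd-index Bernoulli numbers vanish for k >= 3.
Computing B_28 = -23749461029/870, so 12 * B_28 = 12 * -23749461029/870 = -47498922058/145.

-47498922058/145


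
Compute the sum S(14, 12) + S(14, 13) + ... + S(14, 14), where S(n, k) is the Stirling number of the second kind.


By definition, S(n, k) counts partitions of an n-set into exactly k nonempty blocks.
Computing row n = 14 for k = 12..14:
S(14, k): 3367, 91, 1
Sum = 3459.

3459


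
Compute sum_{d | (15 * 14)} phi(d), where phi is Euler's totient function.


First, 15 * 14 = 210. One classical identity is sum_{d | n} phi(d) = n (each k in [1, n] has a unique gcd with n, and among the k's with gcd(k, n) = n/d there are phi(d) of them). So the sum equals 210. We also verify directly:
Divisors of 210: 1, 2, 3, 5, 6, 7, 10, 14, 15, 21, 30, 35, 42, 70, 105, 210.
phi values: 1, 1, 2, 4, 2, 6, 4, 6, 8, 12, 8, 24, 12, 24, 48, 48.
Sum = 210.

210
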